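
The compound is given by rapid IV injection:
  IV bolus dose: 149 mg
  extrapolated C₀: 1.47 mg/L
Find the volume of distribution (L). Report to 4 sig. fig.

101.4 L

Vd = Dose / C₀ = 149.0 / 1.47 = 101.4 L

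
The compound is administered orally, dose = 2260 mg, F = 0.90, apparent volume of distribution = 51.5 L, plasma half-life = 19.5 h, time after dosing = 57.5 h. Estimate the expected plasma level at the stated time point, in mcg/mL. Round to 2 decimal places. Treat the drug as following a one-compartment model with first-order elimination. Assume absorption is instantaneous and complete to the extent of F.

Amount reaching circulation = F × Dose = 0.90 × 2260 = 2034 mg
C₀ = F·Dose / Vd = 2034 / 51.5 = 39.50 mg/L
k = ln2 / t½ = 0.693147 / 19.5 = 0.03555 h⁻¹
C = C₀ · e^(−k·t) = 39.50 × e^(−0.03555 × 57.5)
  = 39.50 × 0.1295 = 5.115 mg/L
(5.115 mg/L = 5.115 mcg/mL)

5.12 mcg/mL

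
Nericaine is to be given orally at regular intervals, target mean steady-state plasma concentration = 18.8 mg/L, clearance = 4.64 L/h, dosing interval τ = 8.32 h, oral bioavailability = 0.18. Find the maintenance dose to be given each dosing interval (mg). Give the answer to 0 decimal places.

At steady state, F × (Dose/τ) = Css × CL.
Dose = Css × CL × τ / F = 18.8 × 4.640 × 8.32 / 0.18 = 4032 mg

4032 mg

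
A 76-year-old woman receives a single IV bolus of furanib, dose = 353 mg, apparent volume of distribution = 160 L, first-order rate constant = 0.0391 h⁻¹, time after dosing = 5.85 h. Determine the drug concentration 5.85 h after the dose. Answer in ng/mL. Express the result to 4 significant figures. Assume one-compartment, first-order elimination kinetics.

1755 ng/mL

C₀ = Dose / Vd = 353.0 / 160 = 2.206 mg/L
C = C₀ · e^(−k·t) = 2.206 × e^(−0.03910 × 5.85)
  = 2.206 × 0.7955 = 1.755 mg/L
Convert: 1.755 mg/L × 1000 = 1755 ng/mL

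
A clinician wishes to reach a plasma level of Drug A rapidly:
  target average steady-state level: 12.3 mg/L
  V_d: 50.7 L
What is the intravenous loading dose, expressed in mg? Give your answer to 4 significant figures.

623.6 mg

LD = Css × Vd = 12.3 × 50.7 = 623.6 mg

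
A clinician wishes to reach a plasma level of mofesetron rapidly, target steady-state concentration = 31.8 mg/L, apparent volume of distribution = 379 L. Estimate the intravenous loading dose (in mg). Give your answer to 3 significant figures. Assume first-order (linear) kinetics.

12100 mg

LD = Css × Vd = 31.8 × 379 = 12050 mg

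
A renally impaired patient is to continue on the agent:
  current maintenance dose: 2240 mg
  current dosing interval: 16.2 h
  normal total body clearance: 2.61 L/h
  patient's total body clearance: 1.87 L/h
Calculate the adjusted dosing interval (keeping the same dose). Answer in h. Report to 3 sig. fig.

To keep the same average steady-state level, dosing rate must scale with clearance.
CL ratio = 1.87 / 2.61 = 0.7165
New interval (same dose) = 16.2 / 0.7165 = 22.61 h

22.6 h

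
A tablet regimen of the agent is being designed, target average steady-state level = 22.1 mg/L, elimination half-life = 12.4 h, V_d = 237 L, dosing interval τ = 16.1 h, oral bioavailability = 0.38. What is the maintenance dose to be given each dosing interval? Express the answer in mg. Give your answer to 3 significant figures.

k = ln2 / t½ = 0.693147 / 12.4 = 0.05590 h⁻¹
CL = k × Vd = 0.05590 × 237 = 13.25 L/h
At steady state, F × (Dose/τ) = Css × CL.
Dose = Css × CL × τ / F = 22.1 × 13.25 × 16.1 / 0.38 = 12410 mg

12400 mg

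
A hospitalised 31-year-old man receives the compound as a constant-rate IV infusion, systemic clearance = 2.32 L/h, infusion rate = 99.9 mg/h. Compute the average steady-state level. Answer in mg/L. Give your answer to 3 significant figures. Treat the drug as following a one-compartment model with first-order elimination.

43.1 mg/L

At steady state Css = R₀ / CL = 99.9 / 2.320 = 43.06 mg/L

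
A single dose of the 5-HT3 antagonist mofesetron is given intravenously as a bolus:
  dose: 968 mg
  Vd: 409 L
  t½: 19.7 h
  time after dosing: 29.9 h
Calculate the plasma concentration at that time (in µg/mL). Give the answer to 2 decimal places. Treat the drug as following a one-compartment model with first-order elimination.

0.83 µg/mL

C₀ = Dose / Vd = 968.0 / 409 = 2.367 mg/L
k = ln2 / t½ = 0.693147 / 19.7 = 0.03519 h⁻¹
C = C₀ · e^(−k·t) = 2.367 × e^(−0.03519 × 29.9)
  = 2.367 × 0.3492 = 0.8266 mg/L
(0.8266 mg/L = 0.8266 µg/mL)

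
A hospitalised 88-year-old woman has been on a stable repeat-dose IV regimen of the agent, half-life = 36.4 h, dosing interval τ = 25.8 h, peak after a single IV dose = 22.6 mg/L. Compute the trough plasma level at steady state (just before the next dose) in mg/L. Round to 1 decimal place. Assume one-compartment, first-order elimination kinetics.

35.6 mg/L

k = ln2 / t½ = 0.693147 / 36.4 = 0.01904 h⁻¹
e^(−kτ) = e^(−0.01904 × 25.8) = 0.6119
Accumulation ratio R = 1 / (1 − e^(−kτ)) = 1 / (1 − 0.6119) = 2.577
Steady-state trough = C₀ × R × e^(−kτ) = 22.6 × 2.577 × 0.6119 = 35.64 mg/L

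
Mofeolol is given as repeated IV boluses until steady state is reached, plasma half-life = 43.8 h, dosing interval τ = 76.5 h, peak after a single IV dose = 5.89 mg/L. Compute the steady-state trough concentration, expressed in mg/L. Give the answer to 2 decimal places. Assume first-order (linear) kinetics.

k = ln2 / t½ = 0.693147 / 43.8 = 0.01583 h⁻¹
e^(−kτ) = e^(−0.01583 × 76.5) = 0.2979
Accumulation ratio R = 1 / (1 − e^(−kτ)) = 1 / (1 − 0.2979) = 1.424
Steady-state trough = C₀ × R × e^(−kτ) = 5.89 × 1.424 × 0.2979 = 2.499 mg/L

2.50 mg/L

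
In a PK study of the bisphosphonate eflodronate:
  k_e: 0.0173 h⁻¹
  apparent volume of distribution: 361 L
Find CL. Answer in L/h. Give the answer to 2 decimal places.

6.25 L/h

CL = k × Vd = 0.0173 × 361 = 6.245 L/h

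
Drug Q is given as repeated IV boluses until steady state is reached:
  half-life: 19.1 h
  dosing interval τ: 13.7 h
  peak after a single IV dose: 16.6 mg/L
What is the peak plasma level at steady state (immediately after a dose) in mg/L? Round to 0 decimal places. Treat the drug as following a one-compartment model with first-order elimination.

k = ln2 / t½ = 0.693147 / 19.1 = 0.03629 h⁻¹
e^(−kτ) = e^(−0.03629 × 13.7) = 0.6082
Accumulation ratio R = 1 / (1 − e^(−kτ)) = 1 / (1 − 0.6082) = 2.552
Steady-state peak = C₀ × R = 16.6 × 2.552 = 42.36 mg/L

42 mg/L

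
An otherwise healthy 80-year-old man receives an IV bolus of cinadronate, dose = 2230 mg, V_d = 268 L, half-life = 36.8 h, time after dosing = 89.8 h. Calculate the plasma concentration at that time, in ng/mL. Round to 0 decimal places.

1533 ng/mL

C₀ = Dose / Vd = 2230 / 268 = 8.321 mg/L
k = ln2 / t½ = 0.693147 / 36.8 = 0.01884 h⁻¹
C = C₀ · e^(−k·t) = 8.321 × e^(−0.01884 × 89.8)
  = 8.321 × 0.1842 = 1.533 mg/L
Convert: 1.533 mg/L × 1000 = 1533 ng/mL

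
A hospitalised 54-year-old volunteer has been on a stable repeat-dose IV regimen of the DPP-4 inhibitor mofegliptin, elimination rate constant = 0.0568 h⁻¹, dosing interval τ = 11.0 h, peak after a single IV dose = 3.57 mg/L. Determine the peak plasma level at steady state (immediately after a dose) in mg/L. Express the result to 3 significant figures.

e^(−kτ) = e^(−0.05680 × 11.0) = 0.5354
Accumulation ratio R = 1 / (1 − e^(−kτ)) = 1 / (1 − 0.5354) = 2.152
Steady-state peak = C₀ × R = 3.57 × 2.152 = 7.683 mg/L

7.68 mg/L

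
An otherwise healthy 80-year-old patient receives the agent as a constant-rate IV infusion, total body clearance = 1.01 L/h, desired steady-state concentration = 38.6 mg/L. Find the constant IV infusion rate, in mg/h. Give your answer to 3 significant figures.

39.0 mg/h

At steady state, infusion rate R₀ = Css × CL = 38.6 × 1.010 = 38.99 mg/h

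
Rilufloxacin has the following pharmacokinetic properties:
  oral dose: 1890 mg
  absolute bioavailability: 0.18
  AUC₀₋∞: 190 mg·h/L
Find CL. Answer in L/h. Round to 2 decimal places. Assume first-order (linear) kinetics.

CL = F·Dose / AUC = 0.18 × 1890 / 190 = 1.791 L/h

1.79 L/h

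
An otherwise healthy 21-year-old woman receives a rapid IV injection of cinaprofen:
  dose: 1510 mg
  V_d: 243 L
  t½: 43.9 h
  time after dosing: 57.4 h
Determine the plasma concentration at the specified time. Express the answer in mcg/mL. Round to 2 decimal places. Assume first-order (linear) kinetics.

2.51 mcg/mL

C₀ = Dose / Vd = 1510 / 243 = 6.214 mg/L
k = ln2 / t½ = 0.693147 / 43.9 = 0.01579 h⁻¹
C = C₀ · e^(−k·t) = 6.214 × e^(−0.01579 × 57.4)
  = 6.214 × 0.4040 = 2.510 mg/L
(2.510 mg/L = 2.510 mcg/mL)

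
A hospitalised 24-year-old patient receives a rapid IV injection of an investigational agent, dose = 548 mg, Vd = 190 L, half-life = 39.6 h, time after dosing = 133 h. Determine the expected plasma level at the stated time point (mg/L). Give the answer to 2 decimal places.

0.28 mg/L

C₀ = Dose / Vd = 548.0 / 190 = 2.884 mg/L
k = ln2 / t½ = 0.693147 / 39.6 = 0.01750 h⁻¹
C = C₀ · e^(−k·t) = 2.884 × e^(−0.01750 × 133)
  = 2.884 × 0.09754 = 0.2813 mg/L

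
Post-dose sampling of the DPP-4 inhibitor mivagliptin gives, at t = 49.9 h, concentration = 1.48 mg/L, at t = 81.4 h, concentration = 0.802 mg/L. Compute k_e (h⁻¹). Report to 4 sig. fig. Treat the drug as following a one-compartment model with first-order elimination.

0.01945 h⁻¹

k = ln(C₁/C₂) / (t₂ − t₁) = ln(1.48/0.802) / (81.4 − 49.9)
  = 0.6127 / 31.50 = 0.01945 h⁻¹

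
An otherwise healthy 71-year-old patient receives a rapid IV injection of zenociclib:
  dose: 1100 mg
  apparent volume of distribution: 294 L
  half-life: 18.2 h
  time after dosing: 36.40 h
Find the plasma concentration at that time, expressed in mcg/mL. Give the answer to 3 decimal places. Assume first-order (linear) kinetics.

C₀ = Dose / Vd = 1100 / 294 = 3.741 mg/L
k = ln2 / t½ = 0.693147 / 18.2 = 0.03809 h⁻¹
t / t½ = 36.40 / 18.2 = 2 half-lives
C = C₀ × (1/2)^2 = 3.741 × 0.2500 = 0.9353 mg/L
(0.9353 mg/L = 0.9353 mcg/mL)

0.935 mcg/mL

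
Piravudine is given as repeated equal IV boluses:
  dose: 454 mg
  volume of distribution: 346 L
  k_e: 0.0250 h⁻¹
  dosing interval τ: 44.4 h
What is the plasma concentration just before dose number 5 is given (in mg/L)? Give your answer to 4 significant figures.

C₀ per dose = Dose / Vd = 454 / 346 = 1.312 mg/L
Fraction remaining after one interval: r = e^(−kτ) = e^(−0.02500 × 44.4) = 0.3296
Before dose 5, 4 doses have been given (aged 1τ, 2τ, 3τ, 4τ).
C_trough = C₀ × (r + r² + … + r^4) = C₀ × r(1−r^4)/(1−r)
        = 1.312 × 0.3296 × (1 − 0.01180) / (1 − 0.3296) = 0.6374 mg/L

0.6374 mg/L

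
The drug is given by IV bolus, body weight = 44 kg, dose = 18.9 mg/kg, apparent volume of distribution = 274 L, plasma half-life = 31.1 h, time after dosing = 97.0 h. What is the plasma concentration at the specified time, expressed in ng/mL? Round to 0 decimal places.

Total dose = 18.9 × 44 = 831.6 mg
C₀ = Dose / Vd = 831.6 / 274 = 3.035 mg/L
k = ln2 / t½ = 0.693147 / 31.1 = 0.02229 h⁻¹
C = C₀ · e^(−k·t) = 3.035 × e^(−0.02229 × 97.0)
  = 3.035 × 0.1151 = 0.3493 mg/L
Convert: 0.3493 mg/L × 1000 = 349.3 ng/mL

349 ng/mL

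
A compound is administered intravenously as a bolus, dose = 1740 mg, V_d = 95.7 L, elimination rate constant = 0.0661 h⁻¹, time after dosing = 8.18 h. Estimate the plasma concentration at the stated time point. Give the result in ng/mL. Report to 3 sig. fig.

10600 ng/mL

C₀ = Dose / Vd = 1740 / 95.7 = 18.18 mg/L
C = C₀ · e^(−k·t) = 18.18 × e^(−0.06610 × 8.18)
  = 18.18 × 0.5823 = 10.59 mg/L
Convert: 10.59 mg/L × 1000 = 10590 ng/mL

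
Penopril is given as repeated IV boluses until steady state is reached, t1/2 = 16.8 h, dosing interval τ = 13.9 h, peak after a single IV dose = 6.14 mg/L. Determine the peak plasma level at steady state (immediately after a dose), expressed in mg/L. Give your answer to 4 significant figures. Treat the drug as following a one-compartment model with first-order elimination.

14.07 mg/L

k = ln2 / t½ = 0.693147 / 16.8 = 0.04126 h⁻¹
e^(−kτ) = e^(−0.04126 × 13.9) = 0.5635
Accumulation ratio R = 1 / (1 − e^(−kτ)) = 1 / (1 − 0.5635) = 2.291
Steady-state peak = C₀ × R = 6.14 × 2.291 = 14.07 mg/L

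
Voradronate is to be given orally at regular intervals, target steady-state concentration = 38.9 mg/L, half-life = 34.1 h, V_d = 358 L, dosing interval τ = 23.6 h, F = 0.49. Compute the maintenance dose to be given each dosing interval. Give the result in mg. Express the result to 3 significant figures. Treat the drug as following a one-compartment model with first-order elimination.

13600 mg

k = ln2 / t½ = 0.693147 / 34.1 = 0.02033 h⁻¹
CL = k × Vd = 0.02033 × 358 = 7.278 L/h
At steady state, F × (Dose/τ) = Css × CL.
Dose = Css × CL × τ / F = 38.9 × 7.278 × 23.6 / 0.49 = 13640 mg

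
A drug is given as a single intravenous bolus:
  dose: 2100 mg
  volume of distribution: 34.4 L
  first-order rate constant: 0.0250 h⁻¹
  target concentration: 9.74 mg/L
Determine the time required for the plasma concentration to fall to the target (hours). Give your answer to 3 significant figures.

C₀ = Dose / Vd = 2100 / 34.4 = 61.05 mg/L
t = ln(C₀ / C) / k = ln(61.05 / 9.74) / 0.02500
  = ln(6.268) / 0.02500 = 1.835 / 0.02500 = 73.40 h

73.4 h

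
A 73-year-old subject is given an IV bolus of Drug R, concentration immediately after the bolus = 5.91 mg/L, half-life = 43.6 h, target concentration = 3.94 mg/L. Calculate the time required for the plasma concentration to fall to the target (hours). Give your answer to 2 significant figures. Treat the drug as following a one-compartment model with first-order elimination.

k = ln2 / t½ = 0.693147 / 43.6 = 0.01590 h⁻¹
t = ln(C₀ / C) / k = ln(5.910 / 3.94) / 0.01590
  = ln(1.500) / 0.01590 = 0.4055 / 0.01590 = 25.50 h

26 h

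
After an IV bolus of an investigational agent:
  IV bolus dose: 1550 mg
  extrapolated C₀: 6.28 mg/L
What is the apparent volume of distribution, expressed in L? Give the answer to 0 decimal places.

Vd = Dose / C₀ = 1550 / 6.28 = 246.8 L

247 L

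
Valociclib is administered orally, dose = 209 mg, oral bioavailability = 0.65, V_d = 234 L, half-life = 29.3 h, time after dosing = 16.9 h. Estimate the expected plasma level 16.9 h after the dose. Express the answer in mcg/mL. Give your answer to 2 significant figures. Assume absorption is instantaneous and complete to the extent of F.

Amount reaching circulation = F × Dose = 0.65 × 209.0 = 135.9 mg
C₀ = F·Dose / Vd = 135.9 / 234 = 0.5808 mg/L
k = ln2 / t½ = 0.693147 / 29.3 = 0.02366 h⁻¹
C = C₀ · e^(−k·t) = 0.5808 × e^(−0.02366 × 16.9)
  = 0.5808 × 0.6704 = 0.3894 mg/L
(0.3894 mg/L = 0.3894 mcg/mL)

0.39 mcg/mL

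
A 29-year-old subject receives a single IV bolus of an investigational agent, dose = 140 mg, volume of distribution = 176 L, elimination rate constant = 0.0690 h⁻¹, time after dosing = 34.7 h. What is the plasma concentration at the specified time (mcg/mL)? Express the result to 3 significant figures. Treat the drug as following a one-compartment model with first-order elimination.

0.0726 mcg/mL

C₀ = Dose / Vd = 140.0 / 176 = 0.7955 mg/L
C = C₀ · e^(−k·t) = 0.7955 × e^(−0.06900 × 34.7)
  = 0.7955 × 0.09124 = 0.07258 mg/L
(0.07258 mg/L = 0.07258 mcg/mL)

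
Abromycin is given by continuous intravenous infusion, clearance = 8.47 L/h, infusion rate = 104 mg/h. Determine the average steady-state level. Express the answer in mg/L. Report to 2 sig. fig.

12 mg/L

At steady state Css = R₀ / CL = 104 / 8.470 = 12.28 mg/L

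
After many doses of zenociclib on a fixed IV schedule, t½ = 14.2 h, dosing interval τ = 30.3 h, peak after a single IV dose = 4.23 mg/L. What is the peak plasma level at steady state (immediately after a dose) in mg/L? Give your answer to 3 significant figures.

k = ln2 / t½ = 0.693147 / 14.2 = 0.04881 h⁻¹
e^(−kτ) = e^(−0.04881 × 30.3) = 0.2279
Accumulation ratio R = 1 / (1 − e^(−kτ)) = 1 / (1 − 0.2279) = 1.295
Steady-state peak = C₀ × R = 4.23 × 1.295 = 5.478 mg/L

5.48 mg/L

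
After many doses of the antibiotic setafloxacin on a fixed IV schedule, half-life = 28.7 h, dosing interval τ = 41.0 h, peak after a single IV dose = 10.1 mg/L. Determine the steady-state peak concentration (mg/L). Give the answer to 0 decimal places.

k = ln2 / t½ = 0.693147 / 28.7 = 0.02415 h⁻¹
e^(−kτ) = e^(−0.02415 × 41.0) = 0.3715
Accumulation ratio R = 1 / (1 − e^(−kτ)) = 1 / (1 − 0.3715) = 1.591
Steady-state peak = C₀ × R = 10.1 × 1.591 = 16.07 mg/L

16 mg/L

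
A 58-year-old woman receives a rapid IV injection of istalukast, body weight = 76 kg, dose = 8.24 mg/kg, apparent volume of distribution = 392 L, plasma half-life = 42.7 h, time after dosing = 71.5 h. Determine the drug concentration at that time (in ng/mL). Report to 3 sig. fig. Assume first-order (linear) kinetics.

500 ng/mL

Total dose = 8.24 × 76 = 626.2 mg
C₀ = Dose / Vd = 626.2 / 392 = 1.597 mg/L
k = ln2 / t½ = 0.693147 / 42.7 = 0.01623 h⁻¹
C = C₀ · e^(−k·t) = 1.597 × e^(−0.01623 × 71.5)
  = 1.597 × 0.3133 = 0.5003 mg/L
Convert: 0.5003 mg/L × 1000 = 500.3 ng/mL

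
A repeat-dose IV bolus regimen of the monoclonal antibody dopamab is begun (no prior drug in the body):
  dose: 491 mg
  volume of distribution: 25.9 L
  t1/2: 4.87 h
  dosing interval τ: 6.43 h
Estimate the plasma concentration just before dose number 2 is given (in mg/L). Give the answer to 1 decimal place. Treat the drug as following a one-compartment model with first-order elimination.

C₀ per dose = Dose / Vd = 491 / 25.9 = 18.96 mg/L
k = ln2 / t½ = 0.693147 / 4.87 = 0.1423 h⁻¹
Fraction remaining after one interval: r = e^(−kτ) = e^(−0.1423 × 6.43) = 0.4005
Before dose 2, 1 dose has been given (aged 1τ).
C_trough = C₀ × r = 18.96 × 0.4005 = 7.593 mg/L

7.6 mg/L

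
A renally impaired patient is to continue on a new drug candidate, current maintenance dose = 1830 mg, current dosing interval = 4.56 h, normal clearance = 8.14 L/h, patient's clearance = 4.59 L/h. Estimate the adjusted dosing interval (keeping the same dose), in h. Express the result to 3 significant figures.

To keep the same average steady-state level, dosing rate must scale with clearance.
CL ratio = 4.59 / 8.14 = 0.5639
New interval (same dose) = 4.56 / 0.5639 = 8.087 h

8.09 h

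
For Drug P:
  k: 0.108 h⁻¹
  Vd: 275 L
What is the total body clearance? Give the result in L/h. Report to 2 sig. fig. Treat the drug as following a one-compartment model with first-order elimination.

CL = k × Vd = 0.108 × 275 = 29.70 L/h

30 L/h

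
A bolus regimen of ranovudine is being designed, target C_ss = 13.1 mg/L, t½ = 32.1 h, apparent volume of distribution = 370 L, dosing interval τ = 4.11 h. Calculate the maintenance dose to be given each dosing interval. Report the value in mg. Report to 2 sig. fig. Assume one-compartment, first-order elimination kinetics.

k = ln2 / t½ = 0.693147 / 32.1 = 0.02159 h⁻¹
CL = k × Vd = 0.02159 × 370 = 7.988 L/h
At steady state, Dose/τ = Css × CL.
Dose = Css × CL × τ = 13.1 × 7.988 × 4.11 = 430.1 mg

430 mg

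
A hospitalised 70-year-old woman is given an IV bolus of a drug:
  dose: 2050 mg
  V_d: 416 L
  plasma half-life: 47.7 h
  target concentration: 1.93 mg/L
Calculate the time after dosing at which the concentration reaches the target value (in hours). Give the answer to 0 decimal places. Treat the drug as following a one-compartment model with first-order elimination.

65 h

C₀ = Dose / Vd = 2050 / 416 = 4.928 mg/L
k = ln2 / t½ = 0.693147 / 47.7 = 0.01453 h⁻¹
t = ln(C₀ / C) / k = ln(4.928 / 1.93) / 0.01453
  = ln(2.553) / 0.01453 = 0.9373 / 0.01453 = 64.51 h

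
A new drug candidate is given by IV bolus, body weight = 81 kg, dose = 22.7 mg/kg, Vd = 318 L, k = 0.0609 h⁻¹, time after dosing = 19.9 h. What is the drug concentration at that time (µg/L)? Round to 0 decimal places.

1721 µg/L

Total dose = 22.7 × 81 = 1839 mg
C₀ = Dose / Vd = 1839 / 318 = 5.783 mg/L
C = C₀ · e^(−k·t) = 5.783 × e^(−0.06090 × 19.9)
  = 5.783 × 0.2976 = 1.721 mg/L
Convert: 1.721 mg/L × 1000 = 1721 µg/L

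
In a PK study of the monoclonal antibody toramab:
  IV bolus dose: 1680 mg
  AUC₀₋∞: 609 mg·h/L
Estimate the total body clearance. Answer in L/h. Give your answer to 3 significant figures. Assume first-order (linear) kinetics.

2.76 L/h

CL = Dose / AUC = 1680 / 609 = 2.759 L/h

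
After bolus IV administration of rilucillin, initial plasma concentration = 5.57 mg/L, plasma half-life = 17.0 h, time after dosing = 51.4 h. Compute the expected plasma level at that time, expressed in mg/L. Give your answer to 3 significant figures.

0.685 mg/L

k = ln2 / t½ = 0.693147 / 17.0 = 0.04077 h⁻¹
C = C₀ · e^(−k·t) = 5.570 × e^(−0.04077 × 51.4)
  = 5.570 × 0.1230 = 0.6851 mg/L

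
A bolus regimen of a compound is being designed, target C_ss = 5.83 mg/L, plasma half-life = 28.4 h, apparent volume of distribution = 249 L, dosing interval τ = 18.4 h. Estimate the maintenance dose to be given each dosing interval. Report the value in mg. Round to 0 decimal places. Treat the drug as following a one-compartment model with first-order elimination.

652 mg

k = ln2 / t½ = 0.693147 / 28.4 = 0.02441 h⁻¹
CL = k × Vd = 0.02441 × 249 = 6.078 L/h
At steady state, Dose/τ = Css × CL.
Dose = Css × CL × τ = 5.83 × 6.078 × 18.4 = 652.0 mg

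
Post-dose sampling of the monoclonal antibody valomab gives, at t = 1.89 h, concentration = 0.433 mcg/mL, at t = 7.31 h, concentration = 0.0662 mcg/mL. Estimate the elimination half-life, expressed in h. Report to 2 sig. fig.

2.0 h

k = ln(C₁/C₂) / (t₂ − t₁) = ln(0.433/0.0662) / (7.31 − 1.89)
  = 1.878 / 5.420 = 0.3465 h⁻¹
t½ = ln2 / k = 0.693147 / 0.3465 = 2.000 h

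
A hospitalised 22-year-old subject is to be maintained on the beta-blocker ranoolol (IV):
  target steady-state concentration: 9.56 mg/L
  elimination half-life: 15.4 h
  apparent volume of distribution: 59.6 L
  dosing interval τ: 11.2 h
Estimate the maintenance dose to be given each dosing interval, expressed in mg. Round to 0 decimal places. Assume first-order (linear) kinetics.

k = ln2 / t½ = 0.693147 / 15.4 = 0.04501 h⁻¹
CL = k × Vd = 0.04501 × 59.6 = 2.683 L/h
At steady state, Dose/τ = Css × CL.
Dose = Css × CL × τ = 9.56 × 2.683 × 11.2 = 287.3 mg

287 mg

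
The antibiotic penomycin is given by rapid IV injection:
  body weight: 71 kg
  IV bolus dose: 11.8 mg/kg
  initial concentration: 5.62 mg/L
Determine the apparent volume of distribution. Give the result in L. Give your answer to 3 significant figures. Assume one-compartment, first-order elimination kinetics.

149 L

Dose = 11.8 × 71 = 837.8 mg
Vd = Dose / C₀ = 837.8 / 5.62 = 149.1 L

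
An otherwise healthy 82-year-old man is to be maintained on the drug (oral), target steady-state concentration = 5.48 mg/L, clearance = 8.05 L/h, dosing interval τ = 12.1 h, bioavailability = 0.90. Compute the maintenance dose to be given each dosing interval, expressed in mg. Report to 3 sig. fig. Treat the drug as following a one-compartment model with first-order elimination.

593 mg

At steady state, F × (Dose/τ) = Css × CL.
Dose = Css × CL × τ / F = 5.48 × 8.050 × 12.1 / 0.90 = 593.1 mg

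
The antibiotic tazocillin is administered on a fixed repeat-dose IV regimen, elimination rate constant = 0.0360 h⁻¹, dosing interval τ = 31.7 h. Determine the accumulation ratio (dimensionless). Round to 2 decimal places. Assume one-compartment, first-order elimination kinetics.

e^(−kτ) = e^(−0.03600 × 31.7) = 0.3194
Accumulation ratio R = 1 / (1 − e^(−kτ)) = 1 / (1 − 0.3194) = 1.469

1.47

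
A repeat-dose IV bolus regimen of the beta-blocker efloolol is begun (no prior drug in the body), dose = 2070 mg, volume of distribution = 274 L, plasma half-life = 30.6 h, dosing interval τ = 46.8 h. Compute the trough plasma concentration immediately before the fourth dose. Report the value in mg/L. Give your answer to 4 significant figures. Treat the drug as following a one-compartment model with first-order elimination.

3.838 mg/L

C₀ per dose = Dose / Vd = 2070 / 274 = 7.555 mg/L
k = ln2 / t½ = 0.693147 / 30.6 = 0.02265 h⁻¹
Fraction remaining after one interval: r = e^(−kτ) = e^(−0.02265 × 46.8) = 0.3464
Before dose 4, 3 doses have been given (aged 1τ, 2τ, 3τ).
C_trough = C₀ × (r + r² + … + r^3) = C₀ × r(1−r^3)/(1−r)
        = 7.555 × 0.3464 × (1 − 0.04157) / (1 − 0.3464) = 3.838 mg/L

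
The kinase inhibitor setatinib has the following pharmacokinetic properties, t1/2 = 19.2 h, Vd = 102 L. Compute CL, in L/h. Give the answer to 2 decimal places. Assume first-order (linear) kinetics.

k = ln2 / t½ = 0.693147 / 19.2 = 0.03610 h⁻¹
CL = k × Vd = 0.03610 × 102 = 3.682 L/h

3.68 L/h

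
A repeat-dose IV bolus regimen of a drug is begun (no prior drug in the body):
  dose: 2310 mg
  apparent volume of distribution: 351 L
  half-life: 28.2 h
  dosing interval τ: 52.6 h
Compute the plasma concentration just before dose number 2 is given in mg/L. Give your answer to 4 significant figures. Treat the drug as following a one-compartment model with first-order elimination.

1.806 mg/L

C₀ per dose = Dose / Vd = 2310 / 351 = 6.581 mg/L
k = ln2 / t½ = 0.693147 / 28.2 = 0.02458 h⁻¹
Fraction remaining after one interval: r = e^(−kτ) = e^(−0.02458 × 52.6) = 0.2745
Before dose 2, 1 dose has been given (aged 1τ).
C_trough = C₀ × r = 6.581 × 0.2745 = 1.806 mg/L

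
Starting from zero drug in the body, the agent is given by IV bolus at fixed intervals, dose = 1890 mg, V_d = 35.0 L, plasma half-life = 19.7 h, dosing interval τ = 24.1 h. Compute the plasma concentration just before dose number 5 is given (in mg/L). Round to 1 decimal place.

C₀ per dose = Dose / Vd = 1890 / 35.0 = 54.00 mg/L
k = ln2 / t½ = 0.693147 / 19.7 = 0.03519 h⁻¹
Fraction remaining after one interval: r = e^(−kτ) = e^(−0.03519 × 24.1) = 0.4282
Before dose 5, 4 doses have been given (aged 1τ, 2τ, 3τ, 4τ).
C_trough = C₀ × (r + r² + … + r^4) = C₀ × r(1−r^4)/(1−r)
        = 54.00 × 0.4282 × (1 − 0.03362) / (1 − 0.4282) = 39.08 mg/L

39.1 mg/L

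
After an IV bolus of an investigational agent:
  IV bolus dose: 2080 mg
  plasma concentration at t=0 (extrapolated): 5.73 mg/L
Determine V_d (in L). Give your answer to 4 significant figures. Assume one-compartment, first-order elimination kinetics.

Vd = Dose / C₀ = 2080 / 5.73 = 363.0 L

363.0 L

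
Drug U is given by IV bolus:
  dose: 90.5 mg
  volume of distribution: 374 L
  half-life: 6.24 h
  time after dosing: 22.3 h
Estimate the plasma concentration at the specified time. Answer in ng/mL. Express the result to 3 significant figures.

20.3 ng/mL

C₀ = Dose / Vd = 90.50 / 374 = 0.2420 mg/L
k = ln2 / t½ = 0.693147 / 6.24 = 0.1111 h⁻¹
C = C₀ · e^(−k·t) = 0.2420 × e^(−0.1111 × 22.3)
  = 0.2420 × 0.08395 = 0.02032 mg/L
Convert: 0.02032 mg/L × 1000 = 20.32 ng/mL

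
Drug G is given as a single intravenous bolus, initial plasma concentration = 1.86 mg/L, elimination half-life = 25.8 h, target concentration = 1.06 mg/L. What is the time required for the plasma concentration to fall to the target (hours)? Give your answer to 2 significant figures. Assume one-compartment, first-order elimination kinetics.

k = ln2 / t½ = 0.693147 / 25.8 = 0.02687 h⁻¹
t = ln(C₀ / C) / k = ln(1.860 / 1.06) / 0.02687
  = ln(1.755) / 0.02687 = 0.5625 / 0.02687 = 20.93 h

21 h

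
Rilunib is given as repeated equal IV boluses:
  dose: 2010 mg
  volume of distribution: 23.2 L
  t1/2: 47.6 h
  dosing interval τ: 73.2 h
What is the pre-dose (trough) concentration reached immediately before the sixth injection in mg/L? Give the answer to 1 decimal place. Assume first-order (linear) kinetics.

C₀ per dose = Dose / Vd = 2010 / 23.2 = 86.64 mg/L
k = ln2 / t½ = 0.693147 / 47.6 = 0.01456 h⁻¹
Fraction remaining after one interval: r = e^(−kτ) = e^(−0.01456 × 73.2) = 0.3445
Before dose 6, 5 doses have been given (aged 1τ, 2τ, 3τ, 4τ, 5τ).
C_trough = C₀ × (r + r² + … + r^5) = C₀ × r(1−r^5)/(1−r)
        = 86.64 × 0.3445 × (1 − 0.004852) / (1 − 0.3445) = 45.31 mg/L

45.3 mg/L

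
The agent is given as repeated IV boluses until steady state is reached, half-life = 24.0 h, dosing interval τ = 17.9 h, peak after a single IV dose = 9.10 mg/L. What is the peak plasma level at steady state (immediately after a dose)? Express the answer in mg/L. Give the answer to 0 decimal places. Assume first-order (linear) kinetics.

23 mg/L

k = ln2 / t½ = 0.693147 / 24.0 = 0.02888 h⁻¹
e^(−kτ) = e^(−0.02888 × 17.9) = 0.5963
Accumulation ratio R = 1 / (1 − e^(−kτ)) = 1 / (1 − 0.5963) = 2.477
Steady-state peak = C₀ × R = 9.10 × 2.477 = 22.54 mg/L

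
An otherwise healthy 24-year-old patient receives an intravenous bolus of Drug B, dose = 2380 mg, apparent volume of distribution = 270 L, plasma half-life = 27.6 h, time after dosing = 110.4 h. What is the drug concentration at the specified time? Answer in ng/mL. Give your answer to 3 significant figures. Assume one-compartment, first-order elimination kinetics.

551 ng/mL

C₀ = Dose / Vd = 2380 / 270 = 8.815 mg/L
k = ln2 / t½ = 0.693147 / 27.6 = 0.02511 h⁻¹
t / t½ = 110.4 / 27.6 = 4 half-lives
C = C₀ × (1/2)^4 = 8.815 × 0.06250 = 0.5509 mg/L
Convert: 0.5509 mg/L × 1000 = 550.9 ng/mL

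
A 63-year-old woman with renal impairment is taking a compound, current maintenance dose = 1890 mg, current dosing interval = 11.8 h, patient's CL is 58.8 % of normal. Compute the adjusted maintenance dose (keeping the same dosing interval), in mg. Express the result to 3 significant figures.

To keep the same average steady-state level, dosing rate must scale with clearance.
CL ratio = 58.8 / 100 = 0.5880
New dose (same interval) = 1890 × 0.5880 = 1111 mg

1110 mg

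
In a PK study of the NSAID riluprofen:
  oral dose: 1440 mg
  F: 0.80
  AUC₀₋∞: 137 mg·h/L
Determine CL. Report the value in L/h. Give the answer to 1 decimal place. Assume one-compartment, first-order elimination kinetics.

8.4 L/h

CL = F·Dose / AUC = 0.80 × 1440 / 137 = 8.409 L/h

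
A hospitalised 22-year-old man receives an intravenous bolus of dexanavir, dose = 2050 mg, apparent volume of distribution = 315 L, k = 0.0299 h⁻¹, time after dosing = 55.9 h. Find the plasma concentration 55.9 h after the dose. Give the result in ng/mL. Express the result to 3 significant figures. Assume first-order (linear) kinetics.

C₀ = Dose / Vd = 2050 / 315 = 6.508 mg/L
C = C₀ · e^(−k·t) = 6.508 × e^(−0.02990 × 55.9)
  = 6.508 × 0.1880 = 1.224 mg/L
Convert: 1.224 mg/L × 1000 = 1224 ng/mL

1220 ng/mL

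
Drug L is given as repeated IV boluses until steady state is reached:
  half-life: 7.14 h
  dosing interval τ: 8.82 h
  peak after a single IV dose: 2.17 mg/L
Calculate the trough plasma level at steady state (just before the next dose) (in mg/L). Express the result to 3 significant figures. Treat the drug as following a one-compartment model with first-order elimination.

1.60 mg/L

k = ln2 / t½ = 0.693147 / 7.14 = 0.09708 h⁻¹
e^(−kτ) = e^(−0.09708 × 8.82) = 0.4248
Accumulation ratio R = 1 / (1 − e^(−kτ)) = 1 / (1 − 0.4248) = 1.739
Steady-state trough = C₀ × R × e^(−kτ) = 2.17 × 1.739 × 0.4248 = 1.603 mg/L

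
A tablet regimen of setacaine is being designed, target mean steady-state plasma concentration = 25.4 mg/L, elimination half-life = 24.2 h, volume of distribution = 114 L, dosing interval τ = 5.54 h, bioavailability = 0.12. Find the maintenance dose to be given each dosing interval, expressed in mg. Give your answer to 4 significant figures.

3829 mg

k = ln2 / t½ = 0.693147 / 24.2 = 0.02864 h⁻¹
CL = k × Vd = 0.02864 × 114 = 3.265 L/h
At steady state, F × (Dose/τ) = Css × CL.
Dose = Css × CL × τ / F = 25.4 × 3.265 × 5.54 / 0.12 = 3829 mg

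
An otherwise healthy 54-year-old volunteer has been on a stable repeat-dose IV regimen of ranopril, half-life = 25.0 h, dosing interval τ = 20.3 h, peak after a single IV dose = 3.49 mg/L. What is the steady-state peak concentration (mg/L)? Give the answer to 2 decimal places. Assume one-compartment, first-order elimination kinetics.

8.11 mg/L

k = ln2 / t½ = 0.693147 / 25.0 = 0.02773 h⁻¹
e^(−kτ) = e^(−0.02773 × 20.3) = 0.5695
Accumulation ratio R = 1 / (1 − e^(−kτ)) = 1 / (1 − 0.5695) = 2.323
Steady-state peak = C₀ × R = 3.49 × 2.323 = 8.107 mg/L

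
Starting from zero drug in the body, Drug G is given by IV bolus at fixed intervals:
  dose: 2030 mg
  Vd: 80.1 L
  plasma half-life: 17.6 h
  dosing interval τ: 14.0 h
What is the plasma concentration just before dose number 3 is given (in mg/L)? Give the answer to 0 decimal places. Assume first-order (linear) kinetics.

23 mg/L

C₀ per dose = Dose / Vd = 2030 / 80.1 = 25.34 mg/L
k = ln2 / t½ = 0.693147 / 17.6 = 0.03938 h⁻¹
Fraction remaining after one interval: r = e^(−kτ) = e^(−0.03938 × 14.0) = 0.5762
Before dose 3, 2 doses have been given (aged 1τ, 2τ).
C_trough = C₀ × (r + r²) = 25.34 × (0.5762 + 0.3320) = 23.01 mg/L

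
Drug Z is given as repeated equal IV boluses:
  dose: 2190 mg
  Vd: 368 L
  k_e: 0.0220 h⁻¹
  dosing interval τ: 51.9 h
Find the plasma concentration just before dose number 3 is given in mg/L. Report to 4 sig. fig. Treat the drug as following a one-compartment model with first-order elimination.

2.506 mg/L

C₀ per dose = Dose / Vd = 2190 / 368 = 5.951 mg/L
Fraction remaining after one interval: r = e^(−kτ) = e^(−0.02200 × 51.9) = 0.3192
Before dose 3, 2 doses have been given (aged 1τ, 2τ).
C_trough = C₀ × (r + r²) = 5.951 × (0.3192 + 0.1019) = 2.506 mg/L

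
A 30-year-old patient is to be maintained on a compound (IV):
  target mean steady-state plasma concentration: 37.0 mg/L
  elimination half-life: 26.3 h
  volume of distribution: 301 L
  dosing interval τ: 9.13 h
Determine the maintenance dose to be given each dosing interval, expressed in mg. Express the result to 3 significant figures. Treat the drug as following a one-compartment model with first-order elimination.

k = ln2 / t½ = 0.693147 / 26.3 = 0.02636 h⁻¹
CL = k × Vd = 0.02636 × 301 = 7.934 L/h
At steady state, Dose/τ = Css × CL.
Dose = Css × CL × τ = 37.0 × 7.934 × 9.13 = 2680 mg

2680 mg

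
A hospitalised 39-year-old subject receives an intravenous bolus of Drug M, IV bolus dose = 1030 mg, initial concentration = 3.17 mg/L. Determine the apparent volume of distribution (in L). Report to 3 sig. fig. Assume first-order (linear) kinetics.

Vd = Dose / C₀ = 1030 / 3.17 = 324.9 L

325 L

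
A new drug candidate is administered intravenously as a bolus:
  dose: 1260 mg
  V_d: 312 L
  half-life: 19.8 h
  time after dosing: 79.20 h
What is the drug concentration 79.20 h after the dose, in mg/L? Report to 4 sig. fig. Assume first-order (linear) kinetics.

0.2524 mg/L

C₀ = Dose / Vd = 1260 / 312 = 4.038 mg/L
k = ln2 / t½ = 0.693147 / 19.8 = 0.03501 h⁻¹
t / t½ = 79.20 / 19.8 = 4 half-lives
C = C₀ × (1/2)^4 = 4.038 × 0.06250 = 0.2524 mg/L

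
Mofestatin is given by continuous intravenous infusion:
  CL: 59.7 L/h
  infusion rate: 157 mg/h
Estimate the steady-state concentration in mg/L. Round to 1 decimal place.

At steady state Css = R₀ / CL = 157 / 59.70 = 2.630 mg/L

2.6 mg/L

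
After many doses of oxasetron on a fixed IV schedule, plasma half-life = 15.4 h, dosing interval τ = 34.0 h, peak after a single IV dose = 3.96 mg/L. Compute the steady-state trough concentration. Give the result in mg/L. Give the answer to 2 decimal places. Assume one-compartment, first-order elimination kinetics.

1.09 mg/L

k = ln2 / t½ = 0.693147 / 15.4 = 0.04501 h⁻¹
e^(−kτ) = e^(−0.04501 × 34.0) = 0.2165
Accumulation ratio R = 1 / (1 − e^(−kτ)) = 1 / (1 − 0.2165) = 1.276
Steady-state trough = C₀ × R × e^(−kτ) = 3.96 × 1.276 × 0.2165 = 1.094 mg/L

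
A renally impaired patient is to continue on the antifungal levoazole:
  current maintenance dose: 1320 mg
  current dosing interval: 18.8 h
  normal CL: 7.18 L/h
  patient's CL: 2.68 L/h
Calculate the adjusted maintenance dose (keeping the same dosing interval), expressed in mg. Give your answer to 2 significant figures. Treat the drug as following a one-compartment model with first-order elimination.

490 mg

To keep the same average steady-state level, dosing rate must scale with clearance.
CL ratio = 2.68 / 7.18 = 0.3733
New dose (same interval) = 1320 × 0.3733 = 492.8 mg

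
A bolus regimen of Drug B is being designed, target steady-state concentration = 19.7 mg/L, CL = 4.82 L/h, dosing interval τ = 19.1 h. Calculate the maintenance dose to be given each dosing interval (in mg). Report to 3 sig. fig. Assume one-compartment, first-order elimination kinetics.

At steady state, Dose/τ = Css × CL.
Dose = Css × CL × τ = 19.7 × 4.820 × 19.1 = 1814 mg

1810 mg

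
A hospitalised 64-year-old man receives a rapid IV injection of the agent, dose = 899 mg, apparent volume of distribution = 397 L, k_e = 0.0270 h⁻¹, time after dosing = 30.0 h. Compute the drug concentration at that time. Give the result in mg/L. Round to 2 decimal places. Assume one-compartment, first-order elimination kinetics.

C₀ = Dose / Vd = 899.0 / 397 = 2.264 mg/L
C = C₀ · e^(−k·t) = 2.264 × e^(−0.02700 × 30.0)
  = 2.264 × 0.4449 = 1.007 mg/L

1.01 mg/L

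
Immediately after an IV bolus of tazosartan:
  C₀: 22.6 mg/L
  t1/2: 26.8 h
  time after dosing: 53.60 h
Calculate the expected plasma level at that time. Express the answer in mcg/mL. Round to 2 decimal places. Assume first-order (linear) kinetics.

5.65 mcg/mL

k = ln2 / t½ = 0.693147 / 26.8 = 0.02586 h⁻¹
t / t½ = 53.60 / 26.8 = 2 half-lives
C = C₀ × (1/2)^2 = 22.60 × 0.2500 = 5.650 mg/L
(5.650 mg/L = 5.650 mcg/mL)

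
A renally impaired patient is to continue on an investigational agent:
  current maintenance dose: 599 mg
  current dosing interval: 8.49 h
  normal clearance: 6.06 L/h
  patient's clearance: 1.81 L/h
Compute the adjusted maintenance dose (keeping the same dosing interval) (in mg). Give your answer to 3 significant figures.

179 mg

To keep the same average steady-state level, dosing rate must scale with clearance.
CL ratio = 1.81 / 6.06 = 0.2987
New dose (same interval) = 599 × 0.2987 = 178.9 mg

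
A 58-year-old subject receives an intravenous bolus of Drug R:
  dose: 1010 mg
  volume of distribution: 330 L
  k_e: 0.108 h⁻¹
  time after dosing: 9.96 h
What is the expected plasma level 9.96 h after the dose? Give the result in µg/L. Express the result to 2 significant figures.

C₀ = Dose / Vd = 1010 / 330 = 3.061 mg/L
C = C₀ · e^(−k·t) = 3.061 × e^(−0.1080 × 9.96)
  = 3.061 × 0.3411 = 1.044 mg/L
Convert: 1.044 mg/L × 1000 = 1044 µg/L

1000 µg/L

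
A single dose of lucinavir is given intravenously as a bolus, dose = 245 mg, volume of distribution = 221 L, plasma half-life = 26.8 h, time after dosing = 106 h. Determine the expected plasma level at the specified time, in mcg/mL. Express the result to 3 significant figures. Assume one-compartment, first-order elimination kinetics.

0.0715 mcg/mL

C₀ = Dose / Vd = 245.0 / 221 = 1.109 mg/L
k = ln2 / t½ = 0.693147 / 26.8 = 0.02586 h⁻¹
C = C₀ · e^(−k·t) = 1.109 × e^(−0.02586 × 106)
  = 1.109 × 0.06450 = 0.07153 mg/L
(0.07153 mg/L = 0.07153 mcg/mL)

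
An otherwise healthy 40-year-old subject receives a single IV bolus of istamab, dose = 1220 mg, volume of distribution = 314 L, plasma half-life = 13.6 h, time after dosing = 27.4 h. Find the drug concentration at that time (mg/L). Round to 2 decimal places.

C₀ = Dose / Vd = 1220 / 314 = 3.885 mg/L
k = ln2 / t½ = 0.693147 / 13.6 = 0.05097 h⁻¹
C = C₀ · e^(−k·t) = 3.885 × e^(−0.05097 × 27.4)
  = 3.885 × 0.2474 = 0.9611 mg/L

0.96 mg/L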